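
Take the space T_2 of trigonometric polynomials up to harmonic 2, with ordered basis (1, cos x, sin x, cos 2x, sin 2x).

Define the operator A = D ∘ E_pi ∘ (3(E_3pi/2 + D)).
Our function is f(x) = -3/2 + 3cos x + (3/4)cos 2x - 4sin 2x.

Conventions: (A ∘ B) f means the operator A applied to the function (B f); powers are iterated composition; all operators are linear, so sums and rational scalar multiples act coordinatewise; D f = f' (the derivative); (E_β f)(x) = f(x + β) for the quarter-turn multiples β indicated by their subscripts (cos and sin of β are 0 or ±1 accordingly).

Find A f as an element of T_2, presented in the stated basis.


the result is g(x) = 15cos 2x + (105/2)sin 2x

E_3pi/2 f = -3/2 + 3sin x - (3/4)cos 2x + 4sin 2x
D f = -3sin x - 8cos 2x - (3/2)sin 2x
(E_3pi/2 + D) f = -3/2 - (35/4)cos 2x + (5/2)sin 2x
(3(E_3pi/2 + D)) f = -9/2 - (105/4)cos 2x + (15/2)sin 2x
E_pi (3(E_3pi/2 + D)) f = -9/2 - (105/4)cos 2x + (15/2)sin 2x
D E_pi (3(E_3pi/2 + D)) f = 15cos 2x + (105/2)sin 2x


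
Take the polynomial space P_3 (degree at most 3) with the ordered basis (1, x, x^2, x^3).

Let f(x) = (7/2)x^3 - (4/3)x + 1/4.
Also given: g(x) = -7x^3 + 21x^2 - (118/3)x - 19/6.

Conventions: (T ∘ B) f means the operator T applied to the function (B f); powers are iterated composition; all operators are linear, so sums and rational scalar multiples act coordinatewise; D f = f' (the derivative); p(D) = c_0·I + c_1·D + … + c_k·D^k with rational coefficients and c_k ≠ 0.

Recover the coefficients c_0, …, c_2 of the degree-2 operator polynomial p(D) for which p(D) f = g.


D^0 f = (7/2)x^3 - (4/3)x + 1/4
D^1 f = (21/2)x^2 - 4/3
D^2 f = 21x
matching coefficients of g against c_0 f + c_1 Df + … from the top degree down determines the c_i
solution: c_0 = -2, c_1 = 2, c_2 = -2

p(D) = -2·I + 2·D − 2·D^2, i.e. c_0 = -2, c_1 = 2, c_2 = -2


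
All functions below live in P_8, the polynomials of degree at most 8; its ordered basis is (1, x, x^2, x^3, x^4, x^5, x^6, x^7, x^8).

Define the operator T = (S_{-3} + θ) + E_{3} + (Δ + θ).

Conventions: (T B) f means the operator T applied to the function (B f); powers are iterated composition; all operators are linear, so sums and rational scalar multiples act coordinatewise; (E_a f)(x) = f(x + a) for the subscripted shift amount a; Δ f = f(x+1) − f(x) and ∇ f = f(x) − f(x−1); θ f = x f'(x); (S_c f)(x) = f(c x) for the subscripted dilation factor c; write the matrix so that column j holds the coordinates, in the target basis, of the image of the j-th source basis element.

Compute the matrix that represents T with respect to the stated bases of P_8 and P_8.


image of 1: 2
image of x: 4
image of x^2: 14x^2 + 8x + 10
image of x^3: -20x^3 + 12x^2 + 30x + 28
image of x^4: 90x^4 + 16x^3 + 60x^2 + 112x + 82
image of x^5: -232x^5 + 20x^4 + 100x^3 + 280x^2 + 410x + 244
image of x^6: 742x^6 + 24x^5 + 150x^4 + 560x^3 + 1230x^2 + 1464x + 730
image of x^7: -2172x^7 + 28x^6 + 210x^5 + 980x^4 + 2870x^3 + 5124x^2 + 5110x + 2188
image of x^8: 6578x^8 + 32x^7 + 280x^6 + 1568x^5 + 5740x^4 + 13664x^3 + 20440x^2 + 17504x + 6562
each image's coordinates form column j of the matrix

the matrix is [[2, 4, 10, 28, 82, 244, 730, 2188, 6562]; [0, 0, 8, 30, 112, 410, 1464, 5110, 17504]; [0, 0, 14, 12, 60, 280, 1230, 5124, 20440]; [0, 0, 0, -20, 16, 100, 560, 2870, 13664]; [0, 0, 0, 0, 90, 20, 150, 980, 5740]; [0, 0, 0, 0, 0, -232, 24, 210, 1568]; [0, 0, 0, 0, 0, 0, 742, 28, 280]; [0, 0, 0, 0, 0, 0, 0, -2172, 32]; [0, 0, 0, 0, 0, 0, 0, 0, 6578]] (rows listed top to bottom)


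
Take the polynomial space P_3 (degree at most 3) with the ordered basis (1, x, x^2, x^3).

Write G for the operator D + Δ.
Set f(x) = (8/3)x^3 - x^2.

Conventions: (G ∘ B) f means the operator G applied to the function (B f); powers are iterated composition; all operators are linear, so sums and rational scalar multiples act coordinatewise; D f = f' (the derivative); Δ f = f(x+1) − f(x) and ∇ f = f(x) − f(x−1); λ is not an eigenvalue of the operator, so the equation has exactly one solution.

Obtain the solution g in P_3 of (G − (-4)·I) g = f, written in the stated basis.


write g with unknown coordinates in the stated basis and equate coefficients in (G − (-4)·I) g = f
solving from the highest basis element down gives g = (2/3)x^3 - (5/4)x^2 + (3/4)x - 11/48
check: G g = 4x^2 - 3x + 11/12
so G g − (-4)·g = (8/3)x^3 - x^2 = f ✓

g(x) = (2/3)x^3 - (5/4)x^2 + (3/4)x - 11/48


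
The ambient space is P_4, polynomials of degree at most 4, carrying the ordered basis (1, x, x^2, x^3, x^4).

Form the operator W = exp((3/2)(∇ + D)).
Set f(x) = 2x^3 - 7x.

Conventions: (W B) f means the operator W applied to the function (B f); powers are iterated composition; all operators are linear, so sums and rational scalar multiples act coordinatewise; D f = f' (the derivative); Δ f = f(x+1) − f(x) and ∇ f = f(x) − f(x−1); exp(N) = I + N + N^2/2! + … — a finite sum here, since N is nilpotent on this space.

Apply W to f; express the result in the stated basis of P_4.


the image equals g(x) = 2x^3 + 18x^2 + 38x + 9

order-1 term: 18x^2 - 9x - 18
order-2 term: 54x - 27
order-3 term: 54
the series for exp((3/2)(∇ + D)) f terminates at order 3
exp((3/2)(∇ + D)) f = 2x^3 + 18x^2 + 38x + 9


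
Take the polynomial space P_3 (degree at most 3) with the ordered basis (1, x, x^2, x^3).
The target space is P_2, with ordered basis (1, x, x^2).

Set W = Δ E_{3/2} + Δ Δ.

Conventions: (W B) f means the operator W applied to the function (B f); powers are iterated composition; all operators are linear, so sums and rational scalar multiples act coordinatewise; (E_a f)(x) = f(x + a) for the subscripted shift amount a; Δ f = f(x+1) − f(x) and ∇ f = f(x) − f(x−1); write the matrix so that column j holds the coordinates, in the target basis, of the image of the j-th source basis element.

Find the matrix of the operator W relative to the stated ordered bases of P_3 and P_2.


image of 1: 0
image of x: 1
image of x^2: 2x + 6
image of x^3: 3x^2 + 18x + 73/4
each image's coordinates form column j of the matrix

the matrix is [[0, 1, 6, 73/4]; [0, 0, 2, 18]; [0, 0, 0, 3]] (rows listed top to bottom)


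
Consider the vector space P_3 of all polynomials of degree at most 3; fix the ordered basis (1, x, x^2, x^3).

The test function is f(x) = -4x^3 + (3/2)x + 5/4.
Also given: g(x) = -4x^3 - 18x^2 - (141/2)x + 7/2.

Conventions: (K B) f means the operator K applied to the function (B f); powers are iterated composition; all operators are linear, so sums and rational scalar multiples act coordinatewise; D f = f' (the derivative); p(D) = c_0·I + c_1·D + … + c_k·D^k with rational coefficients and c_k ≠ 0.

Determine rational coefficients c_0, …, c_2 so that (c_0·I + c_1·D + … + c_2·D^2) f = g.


p(D) = I + (3/2)·D + 3·D^2, i.e. c_0 = 1, c_1 = 3/2, c_2 = 3

D^0 f = -4x^3 + (3/2)x + 5/4
D^1 f = -12x^2 + 3/2
D^2 f = -24x
matching coefficients of g against c_0 f + c_1 Df + … from the top degree down determines the c_i
solution: c_0 = 1, c_1 = 3/2, c_2 = 3


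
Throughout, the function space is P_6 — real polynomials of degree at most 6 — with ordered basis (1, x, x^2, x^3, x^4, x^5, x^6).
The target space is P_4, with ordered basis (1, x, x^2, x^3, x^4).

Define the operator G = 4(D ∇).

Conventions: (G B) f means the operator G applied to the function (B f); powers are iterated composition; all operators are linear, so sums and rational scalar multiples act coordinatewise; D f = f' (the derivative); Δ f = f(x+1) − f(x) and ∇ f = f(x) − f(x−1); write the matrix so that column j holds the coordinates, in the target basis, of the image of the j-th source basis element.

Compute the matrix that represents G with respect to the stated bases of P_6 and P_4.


the matrix is [[0, 0, 8, -12, 16, -20, 24]; [0, 0, 0, 24, -48, 80, -120]; [0, 0, 0, 0, 48, -120, 240]; [0, 0, 0, 0, 0, 80, -240]; [0, 0, 0, 0, 0, 0, 120]] (rows listed top to bottom)

image of 1: 0
image of x: 0
image of x^2: 8
image of x^3: 24x - 12
image of x^4: 48x^2 - 48x + 16
image of x^5: 80x^3 - 120x^2 + 80x - 20
image of x^6: 120x^4 - 240x^3 + 240x^2 - 120x + 24
each image's coordinates form column j of the matrix


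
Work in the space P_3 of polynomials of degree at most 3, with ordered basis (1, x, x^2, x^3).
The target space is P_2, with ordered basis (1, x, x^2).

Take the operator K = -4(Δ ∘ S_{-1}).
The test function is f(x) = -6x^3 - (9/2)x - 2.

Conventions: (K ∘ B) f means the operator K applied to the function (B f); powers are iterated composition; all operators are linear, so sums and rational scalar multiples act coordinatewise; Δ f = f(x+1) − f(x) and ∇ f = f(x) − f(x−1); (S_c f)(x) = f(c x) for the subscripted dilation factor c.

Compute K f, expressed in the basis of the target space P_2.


S_{-1} f = 6x^3 + (9/2)x - 2
Δ S_{-1} f = 18x^2 + 18x + 21/2
(-4(Δ ∘ S_{-1})) f = -72x^2 - 72x - 42

g(x) = -72x^2 - 72x - 42


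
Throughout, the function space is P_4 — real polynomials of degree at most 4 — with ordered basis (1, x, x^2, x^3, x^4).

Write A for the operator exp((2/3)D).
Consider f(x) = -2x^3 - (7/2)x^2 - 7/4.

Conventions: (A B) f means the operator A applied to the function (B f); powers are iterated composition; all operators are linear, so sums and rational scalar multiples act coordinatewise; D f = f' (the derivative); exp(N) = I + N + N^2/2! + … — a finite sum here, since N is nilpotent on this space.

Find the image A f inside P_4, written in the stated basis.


the result is g(x) = -2x^3 - (15/2)x^2 - (22/3)x - 421/108

order-1 term: -4x^2 - (14/3)x
order-2 term: -(8/3)x - 14/9
order-3 term: -16/27
the series for exp((2/3)D) f terminates at order 3
exp((2/3)D) f = -2x^3 - (15/2)x^2 - (22/3)x - 421/108


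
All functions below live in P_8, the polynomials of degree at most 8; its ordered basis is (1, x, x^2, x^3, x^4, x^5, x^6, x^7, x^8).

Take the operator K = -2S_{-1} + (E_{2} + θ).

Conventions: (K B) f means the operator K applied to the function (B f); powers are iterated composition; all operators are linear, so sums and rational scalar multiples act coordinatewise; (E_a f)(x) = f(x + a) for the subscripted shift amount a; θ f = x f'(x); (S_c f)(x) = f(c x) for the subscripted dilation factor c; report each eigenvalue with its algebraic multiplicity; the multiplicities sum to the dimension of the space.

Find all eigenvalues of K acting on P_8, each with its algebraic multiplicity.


image of 1: -1
image of x: 4x + 2
image of x^2: x^2 + 4x + 4
image of x^3: 6x^3 + 6x^2 + 12x + 8
image of x^4: 3x^4 + 8x^3 + 24x^2 + 32x + 16
image of x^5: 8x^5 + 10x^4 + 40x^3 + 80x^2 + 80x + 32
image of x^6: 5x^6 + 12x^5 + 60x^4 + 160x^3 + 240x^2 + 192x + 64
image of x^7: 10x^7 + 14x^6 + 84x^5 + 280x^4 + 560x^3 + 672x^2 + 448x + 128
image of x^8: 7x^8 + 16x^7 + 112x^6 + 448x^5 + 1120x^4 + 1792x^3 + 1792x^2 + 1024x + 256
the matrix is upper triangular; its diagonal is (-1, 4, 1, 6, 3, 8, 5, 10, 7)
for a triangular matrix the eigenvalues are the diagonal entries, with algebraic multiplicity their repetition count

λ = -1 (multiplicity 1), λ = 1 (multiplicity 1), λ = 3 (multiplicity 1), λ = 4 (multiplicity 1), λ = 5 (multiplicity 1), λ = 6 (multiplicity 1), λ = 7 (multiplicity 1), λ = 8 (multiplicity 1), λ = 10 (multiplicity 1)


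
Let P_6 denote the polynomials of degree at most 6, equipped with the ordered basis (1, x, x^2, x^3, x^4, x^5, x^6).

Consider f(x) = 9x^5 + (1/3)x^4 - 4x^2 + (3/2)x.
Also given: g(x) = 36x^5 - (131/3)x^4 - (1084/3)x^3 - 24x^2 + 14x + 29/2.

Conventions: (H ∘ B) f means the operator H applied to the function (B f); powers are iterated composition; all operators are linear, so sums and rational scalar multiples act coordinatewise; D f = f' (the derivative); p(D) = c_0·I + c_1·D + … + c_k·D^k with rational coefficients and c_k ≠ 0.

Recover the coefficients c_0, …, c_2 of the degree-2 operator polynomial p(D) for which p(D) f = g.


p(D) = 4·I − D − 2·D^2, i.e. c_0 = 4, c_1 = -1, c_2 = -2

D^0 f = 9x^5 + (1/3)x^4 - 4x^2 + (3/2)x
D^1 f = 45x^4 + (4/3)x^3 - 8x + 3/2
D^2 f = 180x^3 + 4x^2 - 8
matching coefficients of g against c_0 f + c_1 Df + … from the top degree down determines the c_i
solution: c_0 = 4, c_1 = -1, c_2 = -2


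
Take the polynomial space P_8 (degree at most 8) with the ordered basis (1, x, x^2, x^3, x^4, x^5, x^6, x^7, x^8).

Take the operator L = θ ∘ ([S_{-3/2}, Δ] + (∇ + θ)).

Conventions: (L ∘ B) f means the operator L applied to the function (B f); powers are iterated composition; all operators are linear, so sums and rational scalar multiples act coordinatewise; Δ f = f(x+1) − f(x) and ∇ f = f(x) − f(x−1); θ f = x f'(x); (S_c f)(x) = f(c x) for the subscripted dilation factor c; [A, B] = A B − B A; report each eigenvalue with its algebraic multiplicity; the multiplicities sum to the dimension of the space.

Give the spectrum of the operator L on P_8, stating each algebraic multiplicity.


λ = 0 (multiplicity 1), λ = 1 (multiplicity 1), λ = 4 (multiplicity 1), λ = 9 (multiplicity 1), λ = 16 (multiplicity 1), λ = 25 (multiplicity 1), λ = 36 (multiplicity 1), λ = 49 (multiplicity 1), λ = 64 (multiplicity 1)

image of 1: 0
image of x: x
image of x^2: 4x^2 - (11/2)x
image of x^3: 9x^3 + (159/4)x^2 + (21/8)x
image of x^4: 16x^4 - (357/4)x^3 - (183/4)x^2 - (89/4)x
image of x^5: 25x^5 + (2185/8)x^4 + (1545/16)x^3 + (1735/8)x^2 + (815/32)x
image of x^6: 36x^6 - (17265/32)x^5 - (7035/16)x^4 - (13215/16)x^3 - (9735/32)x^2 - (2283/32)x
image of x^7: 49x^7 + (79233/64)x^6 + (114135/128)x^5 + (103705/32)x^4 + (170835/128)x^3 + (54663/64)x^2 + (13069/128)x
image of x^8: 64x^8 - (74753/32)x^7 - (81921/32)x^6 - (288715/32)x^5 - (193235/32)x^4 - (150549/32)x^3 - (43687/32)x^2 - (6689/32)x
the matrix is upper triangular; its diagonal is (0, 1, 4, 9, 16, 25, 36, 49, 64)
for a triangular matrix the eigenvalues are the diagonal entries, with algebraic multiplicity their repetition count


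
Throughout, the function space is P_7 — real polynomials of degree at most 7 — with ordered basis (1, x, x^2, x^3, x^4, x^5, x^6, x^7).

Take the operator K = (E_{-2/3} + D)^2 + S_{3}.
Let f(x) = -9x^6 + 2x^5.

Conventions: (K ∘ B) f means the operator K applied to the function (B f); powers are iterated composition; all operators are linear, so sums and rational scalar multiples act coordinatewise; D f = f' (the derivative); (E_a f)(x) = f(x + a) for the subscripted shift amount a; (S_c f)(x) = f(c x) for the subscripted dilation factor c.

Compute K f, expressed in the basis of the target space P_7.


g(x) = -6570x^6 + 452x^5 - (430/3)x^4 - (280/9)x^3 - (2720/27)x^2 + (10432/81)x - 9920/243

E_{-2/3} f = -9x^6 + 38x^5 - (200/3)x^4 + (560/9)x^3 - (880/27)x^2 + (736/81)x - 256/243
D f = -54x^5 + 10x^4
(E_{-2/3} + D) f = -9x^6 - 16x^5 - (170/3)x^4 + (560/9)x^3 - (880/27)x^2 + (736/81)x - 256/243
E_{-2/3} (E_{-2/3} + D) f = -9x^6 + 20x^5 - (190/3)x^4 + (1760/9)x^3 - (7760/27)x^2 + (15712/81)x - 12128/243
D (E_{-2/3} + D) f = -54x^5 - 80x^4 - (680/3)x^3 + (560/3)x^2 - (1760/27)x + 736/81
(E_{-2/3} + D) (E_{-2/3} + D) f = -9x^6 - 34x^5 - (430/3)x^4 - (280/9)x^3 - (2720/27)x^2 + (10432/81)x - 9920/243
S_{3} f = -6561x^6 + 486x^5
((E_{-2/3} + D)^2 + S_{3}) f = -6570x^6 + 452x^5 - (430/3)x^4 - (280/9)x^3 - (2720/27)x^2 + (10432/81)x - 9920/243


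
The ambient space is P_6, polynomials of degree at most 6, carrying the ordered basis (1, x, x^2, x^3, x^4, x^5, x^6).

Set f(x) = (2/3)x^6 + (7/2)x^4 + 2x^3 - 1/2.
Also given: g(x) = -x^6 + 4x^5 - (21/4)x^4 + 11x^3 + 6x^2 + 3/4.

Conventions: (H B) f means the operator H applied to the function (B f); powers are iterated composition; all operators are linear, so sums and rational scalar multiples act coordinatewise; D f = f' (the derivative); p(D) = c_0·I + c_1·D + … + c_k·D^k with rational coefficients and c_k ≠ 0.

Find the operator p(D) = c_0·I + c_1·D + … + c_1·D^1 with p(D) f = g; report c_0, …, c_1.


p(D) = -(3/2)·I + D, i.e. c_0 = -3/2, c_1 = 1

D^0 f = (2/3)x^6 + (7/2)x^4 + 2x^3 - 1/2
D^1 f = 4x^5 + 14x^3 + 6x^2
matching coefficients of g against c_0 f + c_1 Df + … from the top degree down determines the c_i
solution: c_0 = -3/2, c_1 = 1


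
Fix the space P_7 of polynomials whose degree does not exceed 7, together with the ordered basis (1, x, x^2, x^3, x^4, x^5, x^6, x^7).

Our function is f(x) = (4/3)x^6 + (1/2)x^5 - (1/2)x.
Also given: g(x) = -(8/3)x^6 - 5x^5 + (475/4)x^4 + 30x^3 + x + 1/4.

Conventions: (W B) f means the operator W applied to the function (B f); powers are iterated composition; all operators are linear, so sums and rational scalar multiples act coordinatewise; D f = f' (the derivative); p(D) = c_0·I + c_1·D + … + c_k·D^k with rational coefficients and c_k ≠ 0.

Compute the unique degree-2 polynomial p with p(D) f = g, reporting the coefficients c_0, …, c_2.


c_0 = -2, c_1 = -1/2, c_2 = 3

D^0 f = (4/3)x^6 + (1/2)x^5 - (1/2)x
D^1 f = 8x^5 + (5/2)x^4 - 1/2
D^2 f = 40x^4 + 10x^3
matching coefficients of g against c_0 f + c_1 Df + … from the top degree down determines the c_i
solution: c_0 = -2, c_1 = -1/2, c_2 = 3


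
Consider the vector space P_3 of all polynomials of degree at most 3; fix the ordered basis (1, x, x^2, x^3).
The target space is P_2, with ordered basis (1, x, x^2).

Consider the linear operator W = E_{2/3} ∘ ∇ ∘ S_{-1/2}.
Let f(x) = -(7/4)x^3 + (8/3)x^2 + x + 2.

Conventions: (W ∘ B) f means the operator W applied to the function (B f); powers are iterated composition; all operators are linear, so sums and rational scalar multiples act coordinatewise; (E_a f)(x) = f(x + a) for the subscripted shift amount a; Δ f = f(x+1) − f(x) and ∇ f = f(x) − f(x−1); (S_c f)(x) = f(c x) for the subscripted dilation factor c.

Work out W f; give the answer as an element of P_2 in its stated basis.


g(x) = (21/32)x^2 + (149/96)x - 59/288

S_{-1/2} f = (7/32)x^3 + (2/3)x^2 - (1/2)x + 2
∇ S_{-1/2} f = (21/32)x^2 + (65/96)x - 91/96
E_{2/3} ∇ S_{-1/2} f = (21/32)x^2 + (149/96)x - 59/288


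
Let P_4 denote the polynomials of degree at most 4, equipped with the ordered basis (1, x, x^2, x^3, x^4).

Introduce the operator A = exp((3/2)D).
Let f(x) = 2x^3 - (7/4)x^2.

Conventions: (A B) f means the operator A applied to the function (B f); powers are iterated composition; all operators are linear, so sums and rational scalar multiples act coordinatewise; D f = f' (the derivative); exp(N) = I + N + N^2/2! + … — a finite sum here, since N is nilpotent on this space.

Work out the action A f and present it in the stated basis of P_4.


the result is g(x) = 2x^3 + (29/4)x^2 + (33/4)x + 45/16

order-1 term: 9x^2 - (21/4)x
order-2 term: (27/2)x - 63/16
order-3 term: 27/4
the series for exp((3/2)D) f terminates at order 3
exp((3/2)D) f = 2x^3 + (29/4)x^2 + (33/4)x + 45/16


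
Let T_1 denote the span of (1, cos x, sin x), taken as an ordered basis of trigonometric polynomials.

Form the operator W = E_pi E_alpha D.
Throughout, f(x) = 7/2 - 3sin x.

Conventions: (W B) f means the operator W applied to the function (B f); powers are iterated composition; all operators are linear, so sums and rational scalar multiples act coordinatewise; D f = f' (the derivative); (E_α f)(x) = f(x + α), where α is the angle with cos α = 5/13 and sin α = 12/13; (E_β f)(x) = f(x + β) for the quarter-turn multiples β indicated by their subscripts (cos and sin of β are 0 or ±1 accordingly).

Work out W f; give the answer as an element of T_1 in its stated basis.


D f = -3cos x
E_alpha D f = -(15/13)cos x + (36/13)sin x
E_pi E_alpha D f = (15/13)cos x - (36/13)sin x

the image equals g(x) = (15/13)cos x - (36/13)sin x


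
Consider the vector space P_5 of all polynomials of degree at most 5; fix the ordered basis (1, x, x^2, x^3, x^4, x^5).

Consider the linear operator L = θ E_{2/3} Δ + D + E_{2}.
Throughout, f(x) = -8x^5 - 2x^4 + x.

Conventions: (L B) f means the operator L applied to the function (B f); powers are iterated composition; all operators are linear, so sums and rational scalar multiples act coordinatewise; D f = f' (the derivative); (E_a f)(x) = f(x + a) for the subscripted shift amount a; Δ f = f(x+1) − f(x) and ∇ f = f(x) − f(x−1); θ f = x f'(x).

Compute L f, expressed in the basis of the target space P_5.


Δ f = -40x^4 - 88x^3 - 92x^2 - 48x - 9
E_{2/3} Δ f = -40x^4 - (584/3)x^3 - (1124/3)x^2 - (9056/27)x - 9385/81
θ E_{2/3} Δ f = -160x^4 - 584x^3 - (2248/3)x^2 - (9056/27)x
D f = -40x^4 - 8x^3 + 1
E_{2} f = -8x^5 - 82x^4 - 336x^3 - 688x^2 - 703x - 286
(θ E_{2/3} Δ + D + E_{2}) f = -8x^5 - 282x^4 - 928x^3 - (4312/3)x^2 - (28037/27)x - 285

the result is g(x) = -8x^5 - 282x^4 - 928x^3 - (4312/3)x^2 - (28037/27)x - 285


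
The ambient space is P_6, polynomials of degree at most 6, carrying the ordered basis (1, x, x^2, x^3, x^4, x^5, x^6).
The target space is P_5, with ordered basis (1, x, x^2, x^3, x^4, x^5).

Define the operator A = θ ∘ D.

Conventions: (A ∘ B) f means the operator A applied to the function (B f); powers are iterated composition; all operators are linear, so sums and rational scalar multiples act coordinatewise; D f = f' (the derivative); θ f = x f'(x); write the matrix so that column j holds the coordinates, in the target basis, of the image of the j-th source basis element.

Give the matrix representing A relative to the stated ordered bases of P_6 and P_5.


image of 1: 0
image of x: 0
image of x^2: 2x
image of x^3: 6x^2
image of x^4: 12x^3
image of x^5: 20x^4
image of x^6: 30x^5
each image's coordinates form column j of the matrix

the matrix is [[0, 0, 0, 0, 0, 0, 0]; [0, 0, 2, 0, 0, 0, 0]; [0, 0, 0, 6, 0, 0, 0]; [0, 0, 0, 0, 12, 0, 0]; [0, 0, 0, 0, 0, 20, 0]; [0, 0, 0, 0, 0, 0, 30]] (rows listed top to bottom)


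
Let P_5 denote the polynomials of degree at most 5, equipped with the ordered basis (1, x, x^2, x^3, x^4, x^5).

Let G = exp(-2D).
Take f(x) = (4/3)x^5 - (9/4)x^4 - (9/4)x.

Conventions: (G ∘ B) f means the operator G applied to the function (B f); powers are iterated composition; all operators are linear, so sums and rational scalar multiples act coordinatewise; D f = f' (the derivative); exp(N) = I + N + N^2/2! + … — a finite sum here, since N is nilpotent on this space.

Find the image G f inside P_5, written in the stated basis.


order-1 term: -(40/3)x^4 + 18x^3 + 9/2
order-2 term: (160/3)x^3 - 54x^2
order-3 term: -(320/3)x^2 + 72x
order-4 term: (320/3)x - 36
order-5 term: -128/3
the series for exp(-2D) f terminates at order 5
exp(-2D) f = (4/3)x^5 - (187/12)x^4 + (214/3)x^3 - (482/3)x^2 + (2117/12)x - 445/6

the result is g(x) = (4/3)x^5 - (187/12)x^4 + (214/3)x^3 - (482/3)x^2 + (2117/12)x - 445/6


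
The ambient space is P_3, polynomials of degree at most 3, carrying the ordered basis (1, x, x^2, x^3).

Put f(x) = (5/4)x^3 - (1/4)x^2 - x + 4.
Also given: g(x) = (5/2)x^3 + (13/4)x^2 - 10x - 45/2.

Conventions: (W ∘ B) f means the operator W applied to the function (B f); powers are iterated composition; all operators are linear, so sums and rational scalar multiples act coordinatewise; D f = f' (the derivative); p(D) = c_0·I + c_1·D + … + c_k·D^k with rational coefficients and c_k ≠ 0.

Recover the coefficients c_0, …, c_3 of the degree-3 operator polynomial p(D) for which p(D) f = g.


c_0 = 2, c_1 = 1, c_2 = -1, c_3 = -4

D^0 f = (5/4)x^3 - (1/4)x^2 - x + 4
D^1 f = (15/4)x^2 - (1/2)x - 1
D^2 f = (15/2)x - 1/2
D^3 f = 15/2
matching coefficients of g against c_0 f + c_1 Df + … from the top degree down determines the c_i
solution: c_0 = 2, c_1 = 1, c_2 = -1, c_3 = -4


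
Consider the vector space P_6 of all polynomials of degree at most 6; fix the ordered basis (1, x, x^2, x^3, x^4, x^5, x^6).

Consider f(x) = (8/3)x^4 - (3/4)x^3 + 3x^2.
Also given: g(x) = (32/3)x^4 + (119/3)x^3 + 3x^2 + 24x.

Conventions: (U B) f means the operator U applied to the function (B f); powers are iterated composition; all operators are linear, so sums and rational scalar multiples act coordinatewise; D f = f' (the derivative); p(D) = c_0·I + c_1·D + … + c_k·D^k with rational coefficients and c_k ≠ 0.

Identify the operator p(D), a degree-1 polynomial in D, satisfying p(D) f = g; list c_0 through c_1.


c_0 = 4, c_1 = 4

D^0 f = (8/3)x^4 - (3/4)x^3 + 3x^2
D^1 f = (32/3)x^3 - (9/4)x^2 + 6x
matching coefficients of g against c_0 f + c_1 Df + … from the top degree down determines the c_i
solution: c_0 = 4, c_1 = 4


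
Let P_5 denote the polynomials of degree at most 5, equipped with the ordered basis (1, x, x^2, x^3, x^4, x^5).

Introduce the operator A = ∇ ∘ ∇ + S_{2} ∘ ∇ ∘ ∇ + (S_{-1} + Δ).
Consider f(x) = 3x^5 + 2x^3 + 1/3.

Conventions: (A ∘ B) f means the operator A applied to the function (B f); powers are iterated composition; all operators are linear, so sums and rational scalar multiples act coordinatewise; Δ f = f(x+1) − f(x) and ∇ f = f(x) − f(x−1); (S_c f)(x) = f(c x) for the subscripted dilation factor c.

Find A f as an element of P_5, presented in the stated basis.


∇ f = 15x^4 - 30x^3 + 36x^2 - 21x + 5
∇ ∇ f = 60x^3 - 180x^2 + 222x - 102
∇ f = 15x^4 - 30x^3 + 36x^2 - 21x + 5
∇ ∇ f = 60x^3 - 180x^2 + 222x - 102
S_{2} ∇ ∇ f = 480x^3 - 720x^2 + 444x - 102
S_{-1} f = -3x^5 - 2x^3 + 1/3
Δ f = 15x^4 + 30x^3 + 36x^2 + 21x + 5
(S_{-1} + Δ) f = -3x^5 + 15x^4 + 28x^3 + 36x^2 + 21x + 16/3
(∇ ∘ ∇ + S_{2} ∘ ∇ ∘ ∇ + (S_{-1} + Δ)) f = -3x^5 + 15x^4 + 568x^3 - 864x^2 + 687x - 596/3

the result is g(x) = -3x^5 + 15x^4 + 568x^3 - 864x^2 + 687x - 596/3


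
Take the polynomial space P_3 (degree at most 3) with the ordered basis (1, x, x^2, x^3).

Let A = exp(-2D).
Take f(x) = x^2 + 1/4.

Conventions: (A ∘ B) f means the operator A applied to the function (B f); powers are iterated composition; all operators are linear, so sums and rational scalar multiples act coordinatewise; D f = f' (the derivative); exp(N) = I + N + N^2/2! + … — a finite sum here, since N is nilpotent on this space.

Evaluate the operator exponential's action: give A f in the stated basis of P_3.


g(x) = x^2 - 4x + 17/4

order-1 term: -4x
order-2 term: 4
the series for exp(-2D) f terminates at order 2
exp(-2D) f = x^2 - 4x + 17/4


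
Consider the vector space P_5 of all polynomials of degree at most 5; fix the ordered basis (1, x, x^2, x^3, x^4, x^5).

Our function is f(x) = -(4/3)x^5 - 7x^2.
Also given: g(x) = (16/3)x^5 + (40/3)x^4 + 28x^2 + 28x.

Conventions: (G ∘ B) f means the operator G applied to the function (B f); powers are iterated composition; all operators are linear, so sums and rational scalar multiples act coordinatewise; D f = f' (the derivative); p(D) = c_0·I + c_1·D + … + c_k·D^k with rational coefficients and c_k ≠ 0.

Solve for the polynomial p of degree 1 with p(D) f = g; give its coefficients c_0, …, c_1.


p(D) = -4·I − 2·D, i.e. c_0 = -4, c_1 = -2

D^0 f = -(4/3)x^5 - 7x^2
D^1 f = -(20/3)x^4 - 14x
matching coefficients of g against c_0 f + c_1 Df + … from the top degree down determines the c_i
solution: c_0 = -4, c_1 = -2


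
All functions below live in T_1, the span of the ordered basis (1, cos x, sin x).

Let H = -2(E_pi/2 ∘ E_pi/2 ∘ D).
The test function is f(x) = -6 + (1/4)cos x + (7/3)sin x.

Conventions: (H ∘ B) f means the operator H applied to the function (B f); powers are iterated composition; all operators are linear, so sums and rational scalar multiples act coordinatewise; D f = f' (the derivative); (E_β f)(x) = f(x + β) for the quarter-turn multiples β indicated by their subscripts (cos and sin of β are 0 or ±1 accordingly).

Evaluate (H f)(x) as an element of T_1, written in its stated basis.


g(x) = (14/3)cos x - (1/2)sin x

D f = (7/3)cos x - (1/4)sin x
E_pi/2 D f = -(1/4)cos x - (7/3)sin x
E_pi/2 E_pi/2 D f = -(7/3)cos x + (1/4)sin x
(-2(E_pi/2 ∘ E_pi/2 ∘ D)) f = (14/3)cos x - (1/2)sin x


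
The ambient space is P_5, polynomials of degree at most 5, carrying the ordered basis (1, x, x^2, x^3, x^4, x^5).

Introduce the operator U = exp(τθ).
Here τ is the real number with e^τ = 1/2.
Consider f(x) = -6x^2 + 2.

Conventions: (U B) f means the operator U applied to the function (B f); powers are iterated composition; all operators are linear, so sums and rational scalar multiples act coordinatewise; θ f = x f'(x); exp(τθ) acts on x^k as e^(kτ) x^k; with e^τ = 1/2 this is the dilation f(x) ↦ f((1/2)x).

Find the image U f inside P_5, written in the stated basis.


the image equals g(x) = -(3/2)x^2 + 2

exp(τθ) x^k = e^(kτ) x^k; with e^τ = 1/2 this sends x^k to (1/2)^k x^k
x^2 ↦ 1/4 x^2
applying this coordinatewise to f: exp(τθ) f = -(3/2)x^2 + 2


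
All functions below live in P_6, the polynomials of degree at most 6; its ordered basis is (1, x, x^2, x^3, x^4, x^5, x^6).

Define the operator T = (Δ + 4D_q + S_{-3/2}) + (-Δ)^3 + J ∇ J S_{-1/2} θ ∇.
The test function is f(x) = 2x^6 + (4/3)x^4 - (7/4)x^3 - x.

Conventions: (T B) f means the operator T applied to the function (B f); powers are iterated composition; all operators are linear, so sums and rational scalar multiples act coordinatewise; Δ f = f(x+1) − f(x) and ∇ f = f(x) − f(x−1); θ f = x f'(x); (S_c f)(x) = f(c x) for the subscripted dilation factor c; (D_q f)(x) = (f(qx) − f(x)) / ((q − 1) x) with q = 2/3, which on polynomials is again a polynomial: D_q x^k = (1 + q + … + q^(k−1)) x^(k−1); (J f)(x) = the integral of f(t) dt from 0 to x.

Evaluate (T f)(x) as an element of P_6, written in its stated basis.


Δ f = 12x^5 + 30x^4 + (136/3)x^3 + (131/4)x^2 + (145/12)x + 7/12
D_q f = (1330/243)x^5 + (260/81)x^3 - (133/36)x^2 - 1
(4D_q) f = (5320/243)x^5 + (1040/81)x^3 - (133/9)x^2 - 4
S_{-3/2} f = (729/32)x^6 + (27/4)x^4 + (189/32)x^3 + (3/2)x
(Δ + 4D_q + S_{-3/2}) f = (729/32)x^6 + (8236/243)x^5 + (147/4)x^4 + (166093/2592)x^3 + (647/36)x^2 + (163/12)x - 41/12
Δ f = 12x^5 + 30x^4 + (136/3)x^3 + (131/4)x^2 + (145/12)x + 7/12
(-Δ) f = -12x^5 - 30x^4 - (136/3)x^3 - (131/4)x^2 - (145/12)x - 7/12
Δ (-Δ) f = -60x^4 - 240x^3 - 436x^2 - (763/2)x - 793/6
(-Δ) (-Δ) f = 60x^4 + 240x^3 + 436x^2 + (763/2)x + 793/6
Δ (-Δ) (-Δ) f = 240x^3 + 1080x^2 + 1832x + 2235/2
(-Δ) (-Δ) (-Δ) f = -240x^3 - 1080x^2 - 1832x - 2235/2
∇ f = 12x^5 - 30x^4 + (136/3)x^3 - (173/4)x^2 + (271/12)x - 73/12
θ ∇ f = 60x^5 - 120x^4 + 136x^3 - (173/2)x^2 + (271/12)x
S_{-1/2} (θ ∇) f = -(15/8)x^5 - (15/2)x^4 - 17x^3 - (173/8)x^2 - (271/24)x
J S_{-1/2} (θ ∇) f = -(5/16)x^6 - (3/2)x^5 - (17/4)x^4 - (173/24)x^3 - (271/48)x^2
∇ (J S_{-1/2}) (θ ∇) f = -(15/8)x^5 - (45/16)x^4 - (33/4)x^3 - (103/16)x^2 - (25/24)x + 3/2
J ∇ (J S_{-1/2}) (θ ∇) f = -(5/16)x^6 - (9/16)x^5 - (33/16)x^4 - (103/48)x^3 - (25/48)x^2 + (3/2)x
((Δ + 4D_q + S_{-3/2}) + (-Δ)^3 + J ∇ J S_{-1/2} θ ∇) f = (719/32)x^6 + (129589/3888)x^5 + (555/16)x^4 - (461549/2592)x^3 - (153007/144)x^2 - (21803/12)x - 13451/12

the result is g(x) = (719/32)x^6 + (129589/3888)x^5 + (555/16)x^4 - (461549/2592)x^3 - (153007/144)x^2 - (21803/12)x - 13451/12


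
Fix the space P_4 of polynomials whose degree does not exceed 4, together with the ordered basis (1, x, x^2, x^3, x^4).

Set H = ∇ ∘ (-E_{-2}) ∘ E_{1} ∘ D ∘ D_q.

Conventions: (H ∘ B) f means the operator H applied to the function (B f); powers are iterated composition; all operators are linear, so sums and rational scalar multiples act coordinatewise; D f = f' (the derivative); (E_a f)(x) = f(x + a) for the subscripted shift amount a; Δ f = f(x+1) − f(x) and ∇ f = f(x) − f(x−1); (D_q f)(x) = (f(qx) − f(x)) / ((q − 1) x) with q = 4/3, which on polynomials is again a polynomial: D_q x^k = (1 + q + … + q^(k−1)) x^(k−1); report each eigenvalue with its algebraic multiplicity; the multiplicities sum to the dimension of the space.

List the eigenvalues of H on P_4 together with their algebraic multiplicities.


λ = 0 (multiplicity 5)

image of 1: 0
image of x: 0
image of x^2: 0
image of x^3: -74/9
image of x^4: -(350/9)x + 175/3
the matrix is upper triangular; its diagonal is (0, 0, 0, 0, 0)
for a triangular matrix the eigenvalues are the diagonal entries, with algebraic multiplicity their repetition count


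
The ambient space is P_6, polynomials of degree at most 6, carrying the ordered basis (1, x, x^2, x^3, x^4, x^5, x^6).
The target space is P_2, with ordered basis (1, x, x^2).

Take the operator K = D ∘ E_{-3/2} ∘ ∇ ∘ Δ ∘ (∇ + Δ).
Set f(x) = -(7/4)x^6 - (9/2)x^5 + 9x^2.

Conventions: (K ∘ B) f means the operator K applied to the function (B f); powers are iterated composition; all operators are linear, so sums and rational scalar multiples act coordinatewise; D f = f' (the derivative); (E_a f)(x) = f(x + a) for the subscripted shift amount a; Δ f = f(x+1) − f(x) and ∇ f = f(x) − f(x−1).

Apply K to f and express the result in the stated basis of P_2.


∇ f = -(21/2)x^5 + (15/4)x^4 + 10x^3 - (75/4)x^2 + 30x - 47/4
Δ f = -(21/2)x^5 - (195/4)x^4 - 80x^3 - (285/4)x^2 - 15x + 11/4
(∇ + Δ) f = -21x^5 - 45x^4 - 70x^3 - 90x^2 + 15x - 9
Δ (∇ + Δ) f = -105x^4 - 390x^3 - 690x^2 - 675x - 211
∇ Δ (∇ + Δ) f = -420x^3 - 540x^2 - 630x - 270
E_{-3/2} ∇ Δ (∇ + Δ) f = -420x^3 + 1350x^2 - 1845x + 1755/2
D E_{-3/2} ∇ Δ (∇ + Δ) f = -1260x^2 + 2700x - 1845

g(x) = -1260x^2 + 2700x - 1845


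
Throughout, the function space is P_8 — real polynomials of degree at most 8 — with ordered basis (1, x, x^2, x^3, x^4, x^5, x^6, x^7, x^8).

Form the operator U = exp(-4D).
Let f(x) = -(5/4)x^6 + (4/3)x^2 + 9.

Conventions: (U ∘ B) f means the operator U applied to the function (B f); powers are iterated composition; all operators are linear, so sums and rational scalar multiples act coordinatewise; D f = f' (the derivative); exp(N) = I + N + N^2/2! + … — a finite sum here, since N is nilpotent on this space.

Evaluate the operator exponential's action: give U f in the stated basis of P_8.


g(x) = -(5/4)x^6 + 30x^5 - 300x^4 + 1600x^3 - (14396/3)x^2 + (23008/3)x - 15269/3

order-1 term: 30x^5 - (32/3)x
order-2 term: -300x^4 + 64/3
order-3 term: 1600x^3
order-4 term: -4800x^2
order-5 term: 7680x
order-6 term: -5120
the series for exp(-4D) f terminates at order 6
exp(-4D) f = -(5/4)x^6 + 30x^5 - 300x^4 + 1600x^3 - (14396/3)x^2 + (23008/3)x - 15269/3


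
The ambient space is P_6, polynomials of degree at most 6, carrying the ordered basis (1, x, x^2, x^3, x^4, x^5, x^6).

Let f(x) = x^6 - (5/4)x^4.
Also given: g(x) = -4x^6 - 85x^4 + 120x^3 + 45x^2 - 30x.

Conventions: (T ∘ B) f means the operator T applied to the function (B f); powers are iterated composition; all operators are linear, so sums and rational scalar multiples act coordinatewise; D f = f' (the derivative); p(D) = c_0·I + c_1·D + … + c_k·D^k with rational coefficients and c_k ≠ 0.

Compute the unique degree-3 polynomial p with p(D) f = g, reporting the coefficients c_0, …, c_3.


p(D) = -4·I − 3·D^2 + D^3, i.e. c_0 = -4, c_1 = 0, c_2 = -3, c_3 = 1

D^0 f = x^6 - (5/4)x^4
D^1 f = 6x^5 - 5x^3
D^2 f = 30x^4 - 15x^2
D^3 f = 120x^3 - 30x
matching coefficients of g against c_0 f + c_1 Df + … from the top degree down determines the c_i
solution: c_0 = -4, c_1 = 0, c_2 = -3, c_3 = 1


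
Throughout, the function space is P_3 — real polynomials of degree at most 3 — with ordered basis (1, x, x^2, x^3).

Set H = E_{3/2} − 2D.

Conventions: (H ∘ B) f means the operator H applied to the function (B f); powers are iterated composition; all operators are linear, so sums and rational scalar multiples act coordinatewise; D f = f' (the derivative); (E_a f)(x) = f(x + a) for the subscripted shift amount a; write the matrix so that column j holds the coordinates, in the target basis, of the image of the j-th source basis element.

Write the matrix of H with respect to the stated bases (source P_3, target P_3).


the matrix is [[1, -1/2, 9/4, 27/8]; [0, 1, -1, 27/4]; [0, 0, 1, -3/2]; [0, 0, 0, 1]] (rows listed top to bottom)

image of 1: 1
image of x: x - 1/2
image of x^2: x^2 - x + 9/4
image of x^3: x^3 - (3/2)x^2 + (27/4)x + 27/8
each image's coordinates form column j of the matrix


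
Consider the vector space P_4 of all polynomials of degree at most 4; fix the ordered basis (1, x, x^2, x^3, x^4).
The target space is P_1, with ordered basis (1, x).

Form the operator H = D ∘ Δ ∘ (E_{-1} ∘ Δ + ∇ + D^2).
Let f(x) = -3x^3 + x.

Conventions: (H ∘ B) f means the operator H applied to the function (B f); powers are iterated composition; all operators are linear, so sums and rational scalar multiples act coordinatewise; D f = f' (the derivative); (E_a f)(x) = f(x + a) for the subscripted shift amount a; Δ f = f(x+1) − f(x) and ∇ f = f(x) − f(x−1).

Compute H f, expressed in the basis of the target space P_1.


the image equals g(x) = -36

Δ f = -9x^2 - 9x - 2
E_{-1} Δ f = -9x^2 + 9x - 2
∇ f = -9x^2 + 9x - 2
D f = -9x^2 + 1
D D f = -18x
(E_{-1} ∘ Δ + ∇ + D^2) f = -18x^2 - 4
Δ (E_{-1} ∘ Δ + ∇ + D^2) f = -36x - 18
D Δ (E_{-1} ∘ Δ + ∇ + D^2) f = -36


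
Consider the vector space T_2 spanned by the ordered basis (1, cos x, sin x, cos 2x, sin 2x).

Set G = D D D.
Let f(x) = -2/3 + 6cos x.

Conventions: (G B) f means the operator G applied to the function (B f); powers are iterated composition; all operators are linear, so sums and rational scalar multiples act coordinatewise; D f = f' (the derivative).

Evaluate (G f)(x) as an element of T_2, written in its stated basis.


g(x) = 6sin x

D f = -6sin x
D D f = -6cos x
D D D f = 6sin x


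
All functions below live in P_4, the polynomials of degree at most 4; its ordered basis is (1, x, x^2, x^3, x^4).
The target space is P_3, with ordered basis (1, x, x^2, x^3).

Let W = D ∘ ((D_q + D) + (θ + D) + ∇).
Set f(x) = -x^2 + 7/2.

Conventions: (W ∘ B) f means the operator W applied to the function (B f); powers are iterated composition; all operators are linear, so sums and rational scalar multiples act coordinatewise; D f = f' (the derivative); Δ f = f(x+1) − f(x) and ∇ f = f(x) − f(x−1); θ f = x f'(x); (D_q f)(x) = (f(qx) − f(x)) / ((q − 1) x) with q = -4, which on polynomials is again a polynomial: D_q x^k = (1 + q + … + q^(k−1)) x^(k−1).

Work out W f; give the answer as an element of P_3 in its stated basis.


D_q f = 3x
D f = -2x
(D_q + D) f = x
θ f = -2x^2
D f = -2x
(θ + D) f = -2x^2 - 2x
∇ f = -2x + 1
((D_q + D) + (θ + D) + ∇) f = -2x^2 - 3x + 1
D ((D_q + D) + (θ + D) + ∇) f = -4x - 3

the result is g(x) = -4x - 3


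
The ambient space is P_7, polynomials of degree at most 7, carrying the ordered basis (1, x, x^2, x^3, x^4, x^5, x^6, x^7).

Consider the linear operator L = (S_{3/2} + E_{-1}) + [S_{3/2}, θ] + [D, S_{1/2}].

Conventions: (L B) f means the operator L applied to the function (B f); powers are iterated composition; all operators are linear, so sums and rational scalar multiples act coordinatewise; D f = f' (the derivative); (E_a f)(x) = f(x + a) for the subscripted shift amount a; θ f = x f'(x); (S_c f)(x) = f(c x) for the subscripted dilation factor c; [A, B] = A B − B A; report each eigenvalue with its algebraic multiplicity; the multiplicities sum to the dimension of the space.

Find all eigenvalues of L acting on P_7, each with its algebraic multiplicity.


image of 1: 2
image of x: (5/2)x - 3/2
image of x^2: (13/4)x^2 - (5/2)x + 1
image of x^3: (35/8)x^3 - (27/8)x^2 + 3x - 1
image of x^4: (97/16)x^4 - (17/4)x^3 + 6x^2 - 4x + 1
image of x^5: (275/32)x^5 - (165/32)x^4 + 10x^3 - 10x^2 + 5x - 1
image of x^6: (793/64)x^6 - (195/32)x^5 + 15x^4 - 20x^3 + 15x^2 - 6x + 1
image of x^7: (2315/128)x^7 - (903/128)x^6 + 21x^5 - 35x^4 + 35x^3 - 21x^2 + 7x - 1
the matrix is upper triangular; its diagonal is (2, 5/2, 13/4, 35/8, 97/16, 275/32, 793/64, 2315/128)
for a triangular matrix the eigenvalues are the diagonal entries, with algebraic multiplicity their repetition count

λ = 2 (multiplicity 1), λ = 5/2 (multiplicity 1), λ = 13/4 (multiplicity 1), λ = 35/8 (multiplicity 1), λ = 97/16 (multiplicity 1), λ = 275/32 (multiplicity 1), λ = 793/64 (multiplicity 1), λ = 2315/128 (multiplicity 1)


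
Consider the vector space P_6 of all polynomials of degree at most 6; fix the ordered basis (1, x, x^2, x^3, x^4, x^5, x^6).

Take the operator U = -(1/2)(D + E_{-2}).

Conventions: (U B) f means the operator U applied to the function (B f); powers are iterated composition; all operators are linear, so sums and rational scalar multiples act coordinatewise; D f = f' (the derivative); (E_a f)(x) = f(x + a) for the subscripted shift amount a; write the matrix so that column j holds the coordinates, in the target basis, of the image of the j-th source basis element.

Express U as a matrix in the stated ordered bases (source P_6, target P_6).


the matrix is [[-1/2, 1/2, -2, 4, -8, 16, -32]; [0, -1/2, 1, -6, 16, -40, 96]; [0, 0, -1/2, 3/2, -12, 40, -120]; [0, 0, 0, -1/2, 2, -20, 80]; [0, 0, 0, 0, -1/2, 5/2, -30]; [0, 0, 0, 0, 0, -1/2, 3]; [0, 0, 0, 0, 0, 0, -1/2]] (rows listed top to bottom)

image of 1: -1/2
image of x: -(1/2)x + 1/2
image of x^2: -(1/2)x^2 + x - 2
image of x^3: -(1/2)x^3 + (3/2)x^2 - 6x + 4
image of x^4: -(1/2)x^4 + 2x^3 - 12x^2 + 16x - 8
image of x^5: -(1/2)x^5 + (5/2)x^4 - 20x^3 + 40x^2 - 40x + 16
image of x^6: -(1/2)x^6 + 3x^5 - 30x^4 + 80x^3 - 120x^2 + 96x - 32
each image's coordinates form column j of the matrix
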